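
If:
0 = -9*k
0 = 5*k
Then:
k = 0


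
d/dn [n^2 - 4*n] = 2*n - 4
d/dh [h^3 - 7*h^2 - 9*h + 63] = 3*h^2 - 14*h - 9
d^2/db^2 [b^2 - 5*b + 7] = 2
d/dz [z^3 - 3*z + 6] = 3*z^2 - 3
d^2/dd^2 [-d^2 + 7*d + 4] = -2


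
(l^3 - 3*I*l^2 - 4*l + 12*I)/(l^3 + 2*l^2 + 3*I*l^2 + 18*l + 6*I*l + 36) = (l - 2)/(l + 6*I)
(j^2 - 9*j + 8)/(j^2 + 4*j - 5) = (j - 8)/(j + 5)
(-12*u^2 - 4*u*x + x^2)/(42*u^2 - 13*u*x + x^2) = (2*u + x)/(-7*u + x)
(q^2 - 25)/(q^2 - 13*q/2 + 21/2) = 2*(q^2 - 25)/(2*q^2 - 13*q + 21)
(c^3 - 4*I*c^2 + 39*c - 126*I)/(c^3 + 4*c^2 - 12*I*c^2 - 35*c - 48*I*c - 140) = (c^2 + 3*I*c + 18)/(c^2 + c*(4 - 5*I) - 20*I)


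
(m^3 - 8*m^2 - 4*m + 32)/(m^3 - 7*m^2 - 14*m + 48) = (m + 2)/(m + 3)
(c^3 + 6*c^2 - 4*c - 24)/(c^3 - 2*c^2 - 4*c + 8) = (c + 6)/(c - 2)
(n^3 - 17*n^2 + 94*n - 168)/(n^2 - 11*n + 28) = n - 6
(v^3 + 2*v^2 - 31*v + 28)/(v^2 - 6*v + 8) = (v^2 + 6*v - 7)/(v - 2)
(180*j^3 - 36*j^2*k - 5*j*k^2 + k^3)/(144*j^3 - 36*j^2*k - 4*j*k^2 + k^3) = (5*j - k)/(4*j - k)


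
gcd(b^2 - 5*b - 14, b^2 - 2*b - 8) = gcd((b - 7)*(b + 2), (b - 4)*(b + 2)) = b + 2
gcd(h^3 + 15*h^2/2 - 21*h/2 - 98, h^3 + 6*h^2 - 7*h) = h + 7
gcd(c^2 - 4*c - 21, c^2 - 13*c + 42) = c - 7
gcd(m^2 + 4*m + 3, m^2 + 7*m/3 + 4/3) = m + 1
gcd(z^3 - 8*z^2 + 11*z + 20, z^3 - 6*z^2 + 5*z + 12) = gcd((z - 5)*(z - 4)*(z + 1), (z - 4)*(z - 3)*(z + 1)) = z^2 - 3*z - 4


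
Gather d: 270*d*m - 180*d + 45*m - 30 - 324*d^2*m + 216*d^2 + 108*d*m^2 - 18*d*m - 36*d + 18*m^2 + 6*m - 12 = d^2*(216 - 324*m) + d*(108*m^2 + 252*m - 216) + 18*m^2 + 51*m - 42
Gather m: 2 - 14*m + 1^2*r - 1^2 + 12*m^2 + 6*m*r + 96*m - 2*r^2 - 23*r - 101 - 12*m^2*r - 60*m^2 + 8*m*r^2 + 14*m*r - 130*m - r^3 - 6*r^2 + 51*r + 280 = m^2*(-12*r - 48) + m*(8*r^2 + 20*r - 48) - r^3 - 8*r^2 + 29*r + 180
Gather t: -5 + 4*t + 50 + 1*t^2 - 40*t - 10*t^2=-9*t^2 - 36*t + 45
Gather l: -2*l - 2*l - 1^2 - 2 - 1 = -4*l - 4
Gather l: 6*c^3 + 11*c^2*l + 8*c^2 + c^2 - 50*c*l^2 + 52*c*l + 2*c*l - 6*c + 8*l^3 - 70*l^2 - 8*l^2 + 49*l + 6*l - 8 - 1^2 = 6*c^3 + 9*c^2 - 6*c + 8*l^3 + l^2*(-50*c - 78) + l*(11*c^2 + 54*c + 55) - 9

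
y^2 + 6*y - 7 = (y - 1)*(y + 7)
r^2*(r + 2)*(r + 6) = r^4 + 8*r^3 + 12*r^2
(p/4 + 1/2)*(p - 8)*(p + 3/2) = p^3/4 - 9*p^2/8 - 25*p/4 - 6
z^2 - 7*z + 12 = (z - 4)*(z - 3)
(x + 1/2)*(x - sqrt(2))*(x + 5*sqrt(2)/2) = x^3 + x^2/2 + 3*sqrt(2)*x^2/2 - 5*x + 3*sqrt(2)*x/4 - 5/2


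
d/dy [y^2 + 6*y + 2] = 2*y + 6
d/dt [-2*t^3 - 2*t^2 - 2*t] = -6*t^2 - 4*t - 2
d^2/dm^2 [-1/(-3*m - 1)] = 18/(3*m + 1)^3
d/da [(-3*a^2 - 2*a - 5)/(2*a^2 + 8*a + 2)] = (-5*a^2 + 2*a + 9)/(a^4 + 8*a^3 + 18*a^2 + 8*a + 1)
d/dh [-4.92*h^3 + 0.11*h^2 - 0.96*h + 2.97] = -14.76*h^2 + 0.22*h - 0.96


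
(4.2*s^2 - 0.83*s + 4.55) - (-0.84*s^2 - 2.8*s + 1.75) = 5.04*s^2 + 1.97*s + 2.8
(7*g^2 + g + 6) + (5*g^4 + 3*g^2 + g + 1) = 5*g^4 + 10*g^2 + 2*g + 7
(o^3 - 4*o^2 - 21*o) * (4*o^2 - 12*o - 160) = 4*o^5 - 28*o^4 - 196*o^3 + 892*o^2 + 3360*o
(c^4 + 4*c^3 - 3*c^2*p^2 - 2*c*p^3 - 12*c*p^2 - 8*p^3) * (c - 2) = c^5 + 2*c^4 - 3*c^3*p^2 - 8*c^3 - 2*c^2*p^3 - 6*c^2*p^2 - 4*c*p^3 + 24*c*p^2 + 16*p^3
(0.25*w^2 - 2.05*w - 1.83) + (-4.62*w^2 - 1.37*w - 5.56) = -4.37*w^2 - 3.42*w - 7.39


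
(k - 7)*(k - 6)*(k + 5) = k^3 - 8*k^2 - 23*k + 210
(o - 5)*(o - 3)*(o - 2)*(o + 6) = o^4 - 4*o^3 - 29*o^2 + 156*o - 180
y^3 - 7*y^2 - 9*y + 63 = (y - 7)*(y - 3)*(y + 3)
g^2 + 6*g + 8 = (g + 2)*(g + 4)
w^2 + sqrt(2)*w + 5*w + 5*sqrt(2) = (w + 5)*(w + sqrt(2))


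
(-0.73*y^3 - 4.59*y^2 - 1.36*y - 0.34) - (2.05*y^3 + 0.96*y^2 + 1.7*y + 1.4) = -2.78*y^3 - 5.55*y^2 - 3.06*y - 1.74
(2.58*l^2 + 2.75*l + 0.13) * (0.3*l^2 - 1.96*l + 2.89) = 0.774*l^4 - 4.2318*l^3 + 2.1052*l^2 + 7.6927*l + 0.3757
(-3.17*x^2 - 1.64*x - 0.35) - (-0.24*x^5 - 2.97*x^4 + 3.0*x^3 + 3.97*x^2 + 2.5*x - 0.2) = 0.24*x^5 + 2.97*x^4 - 3.0*x^3 - 7.14*x^2 - 4.14*x - 0.15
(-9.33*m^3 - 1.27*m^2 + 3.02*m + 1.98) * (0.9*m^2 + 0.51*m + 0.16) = -8.397*m^5 - 5.9013*m^4 + 0.5775*m^3 + 3.119*m^2 + 1.493*m + 0.3168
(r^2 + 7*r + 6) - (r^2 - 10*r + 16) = 17*r - 10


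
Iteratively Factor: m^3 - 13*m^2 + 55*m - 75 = (m - 3)*(m^2 - 10*m + 25) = (m - 5)*(m - 3)*(m - 5)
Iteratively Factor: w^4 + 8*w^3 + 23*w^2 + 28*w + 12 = (w + 2)*(w^3 + 6*w^2 + 11*w + 6) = (w + 2)^2*(w^2 + 4*w + 3) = (w + 2)^2*(w + 3)*(w + 1)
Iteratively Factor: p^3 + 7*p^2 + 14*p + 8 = (p + 1)*(p^2 + 6*p + 8) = (p + 1)*(p + 2)*(p + 4)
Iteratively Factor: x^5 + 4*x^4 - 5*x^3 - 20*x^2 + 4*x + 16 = (x - 1)*(x^4 + 5*x^3 - 20*x - 16) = (x - 1)*(x + 1)*(x^3 + 4*x^2 - 4*x - 16) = (x - 1)*(x + 1)*(x + 2)*(x^2 + 2*x - 8) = (x - 1)*(x + 1)*(x + 2)*(x + 4)*(x - 2)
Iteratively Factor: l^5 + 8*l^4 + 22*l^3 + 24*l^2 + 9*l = (l + 1)*(l^4 + 7*l^3 + 15*l^2 + 9*l) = (l + 1)*(l + 3)*(l^3 + 4*l^2 + 3*l) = (l + 1)*(l + 3)^2*(l^2 + l) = l*(l + 1)*(l + 3)^2*(l + 1)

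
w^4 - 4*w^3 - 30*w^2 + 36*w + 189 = (w - 7)*(w - 3)*(w + 3)^2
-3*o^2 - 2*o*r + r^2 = (-3*o + r)*(o + r)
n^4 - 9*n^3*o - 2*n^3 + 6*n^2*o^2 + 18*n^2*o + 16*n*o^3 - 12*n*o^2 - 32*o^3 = (n - 2)*(n - 8*o)*(n - 2*o)*(n + o)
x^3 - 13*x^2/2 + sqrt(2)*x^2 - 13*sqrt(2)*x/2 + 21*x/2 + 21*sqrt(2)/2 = (x - 7/2)*(x - 3)*(x + sqrt(2))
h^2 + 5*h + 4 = (h + 1)*(h + 4)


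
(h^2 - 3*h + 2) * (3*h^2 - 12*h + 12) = 3*h^4 - 21*h^3 + 54*h^2 - 60*h + 24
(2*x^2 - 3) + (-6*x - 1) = 2*x^2 - 6*x - 4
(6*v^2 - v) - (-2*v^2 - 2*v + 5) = 8*v^2 + v - 5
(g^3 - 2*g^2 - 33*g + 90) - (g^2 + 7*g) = g^3 - 3*g^2 - 40*g + 90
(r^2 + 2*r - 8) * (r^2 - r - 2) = r^4 + r^3 - 12*r^2 + 4*r + 16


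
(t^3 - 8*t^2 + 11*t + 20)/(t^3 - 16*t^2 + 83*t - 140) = (t + 1)/(t - 7)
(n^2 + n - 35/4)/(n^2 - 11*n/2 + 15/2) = (n + 7/2)/(n - 3)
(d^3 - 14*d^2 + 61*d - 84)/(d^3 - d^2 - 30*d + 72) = (d - 7)/(d + 6)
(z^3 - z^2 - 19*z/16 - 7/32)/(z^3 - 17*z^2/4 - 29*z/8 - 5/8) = (z - 7/4)/(z - 5)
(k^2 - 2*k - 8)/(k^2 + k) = (k^2 - 2*k - 8)/(k*(k + 1))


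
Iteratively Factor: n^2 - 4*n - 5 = (n - 5)*(n + 1)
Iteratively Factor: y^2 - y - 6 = (y - 3)*(y + 2)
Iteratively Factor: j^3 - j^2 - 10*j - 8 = (j - 4)*(j^2 + 3*j + 2) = (j - 4)*(j + 2)*(j + 1)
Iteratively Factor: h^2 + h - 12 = (h + 4)*(h - 3)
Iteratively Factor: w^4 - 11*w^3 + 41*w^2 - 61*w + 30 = (w - 3)*(w^3 - 8*w^2 + 17*w - 10) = (w - 5)*(w - 3)*(w^2 - 3*w + 2) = (w - 5)*(w - 3)*(w - 1)*(w - 2)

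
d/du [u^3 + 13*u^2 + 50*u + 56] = 3*u^2 + 26*u + 50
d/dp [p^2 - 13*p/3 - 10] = 2*p - 13/3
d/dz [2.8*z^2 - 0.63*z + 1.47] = 5.6*z - 0.63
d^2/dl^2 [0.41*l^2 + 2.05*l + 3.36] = 0.820000000000000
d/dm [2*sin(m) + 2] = 2*cos(m)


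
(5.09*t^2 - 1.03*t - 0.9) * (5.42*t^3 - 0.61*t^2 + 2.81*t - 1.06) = 27.5878*t^5 - 8.6875*t^4 + 10.0532*t^3 - 7.7407*t^2 - 1.4372*t + 0.954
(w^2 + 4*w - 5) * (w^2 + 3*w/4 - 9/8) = w^4 + 19*w^3/4 - 25*w^2/8 - 33*w/4 + 45/8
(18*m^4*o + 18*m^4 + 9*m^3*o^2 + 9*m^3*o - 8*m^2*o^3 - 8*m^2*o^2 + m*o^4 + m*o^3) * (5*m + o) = 90*m^5*o + 90*m^5 + 63*m^4*o^2 + 63*m^4*o - 31*m^3*o^3 - 31*m^3*o^2 - 3*m^2*o^4 - 3*m^2*o^3 + m*o^5 + m*o^4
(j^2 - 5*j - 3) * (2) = 2*j^2 - 10*j - 6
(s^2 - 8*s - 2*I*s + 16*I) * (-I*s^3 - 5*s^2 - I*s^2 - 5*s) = -I*s^5 - 7*s^4 + 7*I*s^4 + 49*s^3 + 18*I*s^3 + 56*s^2 - 70*I*s^2 - 80*I*s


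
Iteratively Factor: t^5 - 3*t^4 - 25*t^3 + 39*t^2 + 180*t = (t + 3)*(t^4 - 6*t^3 - 7*t^2 + 60*t) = (t - 4)*(t + 3)*(t^3 - 2*t^2 - 15*t) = t*(t - 4)*(t + 3)*(t^2 - 2*t - 15) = t*(t - 5)*(t - 4)*(t + 3)*(t + 3)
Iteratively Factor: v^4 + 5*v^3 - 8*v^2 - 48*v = (v)*(v^3 + 5*v^2 - 8*v - 48) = v*(v + 4)*(v^2 + v - 12) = v*(v - 3)*(v + 4)*(v + 4)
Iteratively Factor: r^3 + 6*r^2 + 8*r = (r + 4)*(r^2 + 2*r) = (r + 2)*(r + 4)*(r)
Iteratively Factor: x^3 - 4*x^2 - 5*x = (x + 1)*(x^2 - 5*x) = (x - 5)*(x + 1)*(x)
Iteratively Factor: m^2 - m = (m)*(m - 1)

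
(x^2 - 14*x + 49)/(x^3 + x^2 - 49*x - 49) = (x - 7)/(x^2 + 8*x + 7)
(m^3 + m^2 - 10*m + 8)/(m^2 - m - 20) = (m^2 - 3*m + 2)/(m - 5)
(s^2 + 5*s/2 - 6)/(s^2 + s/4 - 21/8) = 4*(s + 4)/(4*s + 7)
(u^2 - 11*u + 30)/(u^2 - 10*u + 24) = (u - 5)/(u - 4)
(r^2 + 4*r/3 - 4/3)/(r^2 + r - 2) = (r - 2/3)/(r - 1)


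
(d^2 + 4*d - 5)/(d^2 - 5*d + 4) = (d + 5)/(d - 4)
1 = 1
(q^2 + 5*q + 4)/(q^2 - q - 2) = (q + 4)/(q - 2)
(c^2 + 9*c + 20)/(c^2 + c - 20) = (c + 4)/(c - 4)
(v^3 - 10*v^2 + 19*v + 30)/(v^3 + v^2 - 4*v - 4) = (v^2 - 11*v + 30)/(v^2 - 4)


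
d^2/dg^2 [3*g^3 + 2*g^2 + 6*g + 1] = 18*g + 4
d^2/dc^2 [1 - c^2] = -2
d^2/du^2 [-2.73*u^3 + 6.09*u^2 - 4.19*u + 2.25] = 12.18 - 16.38*u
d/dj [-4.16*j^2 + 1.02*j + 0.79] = 1.02 - 8.32*j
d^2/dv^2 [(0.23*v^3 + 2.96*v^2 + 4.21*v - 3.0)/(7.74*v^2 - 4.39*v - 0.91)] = (1.4210854715202e-14*v^5 - 2.27373675443232e-13*v^4 + 717.680434*v^3 - 947.733054*v^2 + 790.673862*v - 186.627706)/(463.684824*v^6 - 788.983092*v^5 + 283.950414*v^4 + 100.918637*v^3 - 33.384351*v^2 - 10.906077*v - 0.753571)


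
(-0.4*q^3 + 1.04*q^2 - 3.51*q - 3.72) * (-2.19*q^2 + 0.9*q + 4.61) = 0.876*q^5 - 2.6376*q^4 + 6.7789*q^3 + 9.7822*q^2 - 19.5291*q - 17.1492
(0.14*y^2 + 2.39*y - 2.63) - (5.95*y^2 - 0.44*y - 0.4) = -5.81*y^2 + 2.83*y - 2.23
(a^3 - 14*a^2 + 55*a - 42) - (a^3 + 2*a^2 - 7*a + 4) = -16*a^2 + 62*a - 46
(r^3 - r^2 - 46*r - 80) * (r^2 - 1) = r^5 - r^4 - 47*r^3 - 79*r^2 + 46*r + 80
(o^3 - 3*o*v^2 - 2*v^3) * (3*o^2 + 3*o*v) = 3*o^5 + 3*o^4*v - 9*o^3*v^2 - 15*o^2*v^3 - 6*o*v^4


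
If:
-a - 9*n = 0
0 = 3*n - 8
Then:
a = -24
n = 8/3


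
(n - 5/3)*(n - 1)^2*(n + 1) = n^4 - 8*n^3/3 + 2*n^2/3 + 8*n/3 - 5/3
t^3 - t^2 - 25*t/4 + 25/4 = (t - 5/2)*(t - 1)*(t + 5/2)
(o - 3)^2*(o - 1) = o^3 - 7*o^2 + 15*o - 9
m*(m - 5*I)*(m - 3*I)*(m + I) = m^4 - 7*I*m^3 - 7*m^2 - 15*I*m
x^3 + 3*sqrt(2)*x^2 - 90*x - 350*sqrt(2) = (x - 7*sqrt(2))*(x + 5*sqrt(2))^2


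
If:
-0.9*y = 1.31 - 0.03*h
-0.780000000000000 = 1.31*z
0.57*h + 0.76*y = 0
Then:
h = 1.86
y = -1.39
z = -0.60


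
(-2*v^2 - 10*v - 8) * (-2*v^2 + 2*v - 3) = 4*v^4 + 16*v^3 + 2*v^2 + 14*v + 24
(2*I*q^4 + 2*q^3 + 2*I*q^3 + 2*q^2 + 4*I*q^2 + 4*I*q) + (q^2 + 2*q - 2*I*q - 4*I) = 2*I*q^4 + 2*q^3 + 2*I*q^3 + 3*q^2 + 4*I*q^2 + 2*q + 2*I*q - 4*I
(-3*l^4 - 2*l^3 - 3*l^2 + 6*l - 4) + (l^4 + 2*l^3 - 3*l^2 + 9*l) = -2*l^4 - 6*l^2 + 15*l - 4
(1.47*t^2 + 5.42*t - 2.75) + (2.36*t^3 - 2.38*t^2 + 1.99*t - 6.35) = 2.36*t^3 - 0.91*t^2 + 7.41*t - 9.1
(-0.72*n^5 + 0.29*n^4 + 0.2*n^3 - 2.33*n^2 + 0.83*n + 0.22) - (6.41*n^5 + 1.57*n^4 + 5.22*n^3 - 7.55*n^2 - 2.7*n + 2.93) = -7.13*n^5 - 1.28*n^4 - 5.02*n^3 + 5.22*n^2 + 3.53*n - 2.71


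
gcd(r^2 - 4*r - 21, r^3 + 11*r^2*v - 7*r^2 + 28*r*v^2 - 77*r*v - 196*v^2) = r - 7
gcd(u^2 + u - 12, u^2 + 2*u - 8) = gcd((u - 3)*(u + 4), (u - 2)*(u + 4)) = u + 4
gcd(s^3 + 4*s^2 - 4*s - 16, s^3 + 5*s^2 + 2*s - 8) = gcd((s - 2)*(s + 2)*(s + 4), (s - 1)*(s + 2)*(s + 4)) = s^2 + 6*s + 8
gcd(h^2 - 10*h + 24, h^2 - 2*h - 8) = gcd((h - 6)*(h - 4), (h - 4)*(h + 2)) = h - 4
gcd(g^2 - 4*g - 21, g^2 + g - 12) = 1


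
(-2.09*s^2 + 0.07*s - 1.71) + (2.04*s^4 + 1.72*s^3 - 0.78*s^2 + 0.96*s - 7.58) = 2.04*s^4 + 1.72*s^3 - 2.87*s^2 + 1.03*s - 9.29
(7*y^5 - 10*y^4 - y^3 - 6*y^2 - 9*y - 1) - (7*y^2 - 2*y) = 7*y^5 - 10*y^4 - y^3 - 13*y^2 - 7*y - 1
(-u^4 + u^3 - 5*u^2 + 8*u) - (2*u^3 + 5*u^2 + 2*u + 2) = -u^4 - u^3 - 10*u^2 + 6*u - 2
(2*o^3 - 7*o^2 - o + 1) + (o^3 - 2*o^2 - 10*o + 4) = 3*o^3 - 9*o^2 - 11*o + 5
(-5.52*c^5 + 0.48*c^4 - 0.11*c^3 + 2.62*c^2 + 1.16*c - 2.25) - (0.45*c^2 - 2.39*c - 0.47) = -5.52*c^5 + 0.48*c^4 - 0.11*c^3 + 2.17*c^2 + 3.55*c - 1.78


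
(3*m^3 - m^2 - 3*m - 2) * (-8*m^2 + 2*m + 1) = -24*m^5 + 14*m^4 + 25*m^3 + 9*m^2 - 7*m - 2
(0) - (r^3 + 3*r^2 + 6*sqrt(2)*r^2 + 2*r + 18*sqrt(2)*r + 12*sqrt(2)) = -r^3 - 6*sqrt(2)*r^2 - 3*r^2 - 18*sqrt(2)*r - 2*r - 12*sqrt(2)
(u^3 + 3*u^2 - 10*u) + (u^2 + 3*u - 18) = u^3 + 4*u^2 - 7*u - 18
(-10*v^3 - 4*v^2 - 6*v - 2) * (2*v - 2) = -20*v^4 + 12*v^3 - 4*v^2 + 8*v + 4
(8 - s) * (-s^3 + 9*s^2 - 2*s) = s^4 - 17*s^3 + 74*s^2 - 16*s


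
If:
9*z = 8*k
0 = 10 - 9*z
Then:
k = 5/4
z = 10/9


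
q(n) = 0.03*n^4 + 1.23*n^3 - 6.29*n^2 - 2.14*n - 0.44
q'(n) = 0.12*n^3 + 3.69*n^2 - 12.58*n - 2.14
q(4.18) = -20.30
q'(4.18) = 18.51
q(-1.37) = -12.37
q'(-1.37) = 21.71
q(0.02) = -0.49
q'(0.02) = -2.39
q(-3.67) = -132.66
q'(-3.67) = 87.80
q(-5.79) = -403.95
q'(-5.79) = 171.11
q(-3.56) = -123.22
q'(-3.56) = 84.00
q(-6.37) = -510.57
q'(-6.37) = 196.71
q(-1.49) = -15.14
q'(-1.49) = 24.40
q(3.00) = -27.83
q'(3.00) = -3.43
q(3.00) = -27.83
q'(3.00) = -3.43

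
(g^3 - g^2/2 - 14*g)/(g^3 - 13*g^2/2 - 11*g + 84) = g/(g - 6)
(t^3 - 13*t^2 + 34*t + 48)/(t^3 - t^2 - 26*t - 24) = (t - 8)/(t + 4)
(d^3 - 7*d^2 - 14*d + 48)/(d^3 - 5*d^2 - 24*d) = (d - 2)/d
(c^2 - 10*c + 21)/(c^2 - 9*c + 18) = (c - 7)/(c - 6)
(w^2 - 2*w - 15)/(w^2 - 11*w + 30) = (w + 3)/(w - 6)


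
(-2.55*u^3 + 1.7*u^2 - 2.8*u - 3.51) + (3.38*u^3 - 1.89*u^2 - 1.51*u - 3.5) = 0.83*u^3 - 0.19*u^2 - 4.31*u - 7.01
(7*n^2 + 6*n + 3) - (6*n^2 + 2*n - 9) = n^2 + 4*n + 12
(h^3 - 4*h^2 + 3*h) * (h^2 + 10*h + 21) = h^5 + 6*h^4 - 16*h^3 - 54*h^2 + 63*h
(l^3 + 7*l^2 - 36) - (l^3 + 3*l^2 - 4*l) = 4*l^2 + 4*l - 36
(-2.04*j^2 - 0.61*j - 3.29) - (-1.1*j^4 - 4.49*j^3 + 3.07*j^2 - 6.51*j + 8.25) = 1.1*j^4 + 4.49*j^3 - 5.11*j^2 + 5.9*j - 11.54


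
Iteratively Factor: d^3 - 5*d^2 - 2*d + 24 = (d + 2)*(d^2 - 7*d + 12) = (d - 3)*(d + 2)*(d - 4)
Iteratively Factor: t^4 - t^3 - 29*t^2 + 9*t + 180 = (t - 5)*(t^3 + 4*t^2 - 9*t - 36) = (t - 5)*(t - 3)*(t^2 + 7*t + 12) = (t - 5)*(t - 3)*(t + 3)*(t + 4)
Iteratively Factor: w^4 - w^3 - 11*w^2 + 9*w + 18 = (w + 1)*(w^3 - 2*w^2 - 9*w + 18) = (w - 3)*(w + 1)*(w^2 + w - 6) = (w - 3)*(w + 1)*(w + 3)*(w - 2)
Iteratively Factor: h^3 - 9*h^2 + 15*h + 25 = (h - 5)*(h^2 - 4*h - 5) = (h - 5)^2*(h + 1)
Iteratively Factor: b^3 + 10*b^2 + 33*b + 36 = (b + 4)*(b^2 + 6*b + 9) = (b + 3)*(b + 4)*(b + 3)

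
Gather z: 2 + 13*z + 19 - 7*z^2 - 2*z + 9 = -7*z^2 + 11*z + 30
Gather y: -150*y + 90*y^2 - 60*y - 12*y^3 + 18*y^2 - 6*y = -12*y^3 + 108*y^2 - 216*y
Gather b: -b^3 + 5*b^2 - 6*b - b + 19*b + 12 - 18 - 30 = -b^3 + 5*b^2 + 12*b - 36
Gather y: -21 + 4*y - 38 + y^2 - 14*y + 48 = y^2 - 10*y - 11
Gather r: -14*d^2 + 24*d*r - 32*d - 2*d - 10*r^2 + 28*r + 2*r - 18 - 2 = -14*d^2 - 34*d - 10*r^2 + r*(24*d + 30) - 20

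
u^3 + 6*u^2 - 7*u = u*(u - 1)*(u + 7)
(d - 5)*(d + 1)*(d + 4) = d^3 - 21*d - 20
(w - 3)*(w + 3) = w^2 - 9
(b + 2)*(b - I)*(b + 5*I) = b^3 + 2*b^2 + 4*I*b^2 + 5*b + 8*I*b + 10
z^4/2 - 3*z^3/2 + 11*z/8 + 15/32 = (z/2 + 1/4)*(z - 5/2)*(z - 3/2)*(z + 1/2)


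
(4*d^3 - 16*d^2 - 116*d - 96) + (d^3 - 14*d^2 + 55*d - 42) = 5*d^3 - 30*d^2 - 61*d - 138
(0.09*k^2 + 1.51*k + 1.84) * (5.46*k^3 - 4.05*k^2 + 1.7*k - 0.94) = 0.4914*k^5 + 7.8801*k^4 + 4.0839*k^3 - 4.9696*k^2 + 1.7086*k - 1.7296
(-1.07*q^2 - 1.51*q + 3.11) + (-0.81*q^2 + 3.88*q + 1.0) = -1.88*q^2 + 2.37*q + 4.11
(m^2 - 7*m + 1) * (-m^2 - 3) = -m^4 + 7*m^3 - 4*m^2 + 21*m - 3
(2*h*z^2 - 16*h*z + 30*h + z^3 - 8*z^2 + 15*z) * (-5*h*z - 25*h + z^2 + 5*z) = -10*h^2*z^3 + 30*h^2*z^2 + 250*h^2*z - 750*h^2 - 3*h*z^4 + 9*h*z^3 + 75*h*z^2 - 225*h*z + z^5 - 3*z^4 - 25*z^3 + 75*z^2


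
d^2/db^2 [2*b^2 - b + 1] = 4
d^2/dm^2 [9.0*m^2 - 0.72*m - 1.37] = 18.0000000000000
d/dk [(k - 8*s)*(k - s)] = 2*k - 9*s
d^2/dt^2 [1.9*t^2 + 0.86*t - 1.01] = 3.80000000000000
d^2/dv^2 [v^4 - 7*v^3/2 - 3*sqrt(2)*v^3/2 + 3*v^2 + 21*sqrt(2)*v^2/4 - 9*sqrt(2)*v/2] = 12*v^2 - 21*v - 9*sqrt(2)*v + 6 + 21*sqrt(2)/2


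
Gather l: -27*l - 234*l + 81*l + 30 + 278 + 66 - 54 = 320 - 180*l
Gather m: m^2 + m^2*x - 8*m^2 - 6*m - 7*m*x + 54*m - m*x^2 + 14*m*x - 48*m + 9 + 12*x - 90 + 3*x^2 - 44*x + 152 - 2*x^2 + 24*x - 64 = m^2*(x - 7) + m*(-x^2 + 7*x) + x^2 - 8*x + 7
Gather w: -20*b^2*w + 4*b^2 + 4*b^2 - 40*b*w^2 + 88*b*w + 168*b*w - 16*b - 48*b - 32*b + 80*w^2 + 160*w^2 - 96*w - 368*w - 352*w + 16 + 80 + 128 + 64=8*b^2 - 96*b + w^2*(240 - 40*b) + w*(-20*b^2 + 256*b - 816) + 288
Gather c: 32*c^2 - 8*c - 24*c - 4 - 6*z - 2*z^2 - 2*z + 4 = 32*c^2 - 32*c - 2*z^2 - 8*z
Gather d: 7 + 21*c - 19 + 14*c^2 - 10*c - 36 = 14*c^2 + 11*c - 48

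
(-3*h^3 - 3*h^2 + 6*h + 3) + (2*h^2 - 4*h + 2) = -3*h^3 - h^2 + 2*h + 5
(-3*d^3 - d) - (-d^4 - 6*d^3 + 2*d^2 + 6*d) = d^4 + 3*d^3 - 2*d^2 - 7*d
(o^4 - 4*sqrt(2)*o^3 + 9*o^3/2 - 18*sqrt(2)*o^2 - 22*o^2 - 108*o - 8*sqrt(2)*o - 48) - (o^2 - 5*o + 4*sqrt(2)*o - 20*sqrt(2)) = o^4 - 4*sqrt(2)*o^3 + 9*o^3/2 - 18*sqrt(2)*o^2 - 23*o^2 - 103*o - 12*sqrt(2)*o - 48 + 20*sqrt(2)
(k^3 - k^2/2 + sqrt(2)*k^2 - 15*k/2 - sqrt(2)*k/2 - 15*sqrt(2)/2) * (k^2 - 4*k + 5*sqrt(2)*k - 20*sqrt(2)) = k^5 - 9*k^4/2 + 6*sqrt(2)*k^4 - 27*sqrt(2)*k^3 + 9*k^3/2 - 33*sqrt(2)*k^2 - 15*k^2 - 55*k + 180*sqrt(2)*k + 300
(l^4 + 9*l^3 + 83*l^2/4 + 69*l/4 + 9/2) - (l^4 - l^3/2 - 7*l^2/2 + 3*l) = 19*l^3/2 + 97*l^2/4 + 57*l/4 + 9/2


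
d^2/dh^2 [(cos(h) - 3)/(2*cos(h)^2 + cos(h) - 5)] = (-36*sin(h)^4*cos(h) + 50*sin(h)^4 - 146*sin(h)^2 - 19*cos(h)/2 - 33*cos(3*h)/2 + 2*cos(5*h) + 40)/(-2*sin(h)^2 + cos(h) - 3)^3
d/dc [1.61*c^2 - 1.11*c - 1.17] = 3.22*c - 1.11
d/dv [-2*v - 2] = -2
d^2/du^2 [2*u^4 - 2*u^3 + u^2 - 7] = 24*u^2 - 12*u + 2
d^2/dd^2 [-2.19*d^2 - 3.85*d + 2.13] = -4.38000000000000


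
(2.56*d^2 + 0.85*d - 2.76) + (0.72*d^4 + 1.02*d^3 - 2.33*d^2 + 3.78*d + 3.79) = 0.72*d^4 + 1.02*d^3 + 0.23*d^2 + 4.63*d + 1.03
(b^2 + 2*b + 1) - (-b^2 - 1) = 2*b^2 + 2*b + 2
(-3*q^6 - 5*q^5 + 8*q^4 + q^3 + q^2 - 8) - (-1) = -3*q^6 - 5*q^5 + 8*q^4 + q^3 + q^2 - 7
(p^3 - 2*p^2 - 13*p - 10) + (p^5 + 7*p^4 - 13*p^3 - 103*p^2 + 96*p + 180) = p^5 + 7*p^4 - 12*p^3 - 105*p^2 + 83*p + 170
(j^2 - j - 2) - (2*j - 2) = j^2 - 3*j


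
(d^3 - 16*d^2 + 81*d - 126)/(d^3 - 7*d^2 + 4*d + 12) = (d^2 - 10*d + 21)/(d^2 - d - 2)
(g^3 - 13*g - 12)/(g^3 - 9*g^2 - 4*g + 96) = (g + 1)/(g - 8)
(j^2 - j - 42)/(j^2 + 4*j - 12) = (j - 7)/(j - 2)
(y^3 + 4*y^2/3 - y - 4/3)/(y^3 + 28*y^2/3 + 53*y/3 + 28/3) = (y - 1)/(y + 7)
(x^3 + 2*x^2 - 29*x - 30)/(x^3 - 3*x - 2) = (x^2 + x - 30)/(x^2 - x - 2)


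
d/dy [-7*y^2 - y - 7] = -14*y - 1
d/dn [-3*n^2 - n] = -6*n - 1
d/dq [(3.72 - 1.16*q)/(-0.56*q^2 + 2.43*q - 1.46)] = (-0.6496*q^2 + 4.1664*q - 7.346)/(0.3136*q^4 - 2.7216*q^3 + 7.5401*q^2 - 7.0956*q + 2.1316)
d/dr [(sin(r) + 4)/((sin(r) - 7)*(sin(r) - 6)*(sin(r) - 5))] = 2*(-sin(r)^3 + 3*sin(r)^2 + 72*sin(r) - 319)*cos(r)/((sin(r) - 7)^2*(sin(r) - 6)^2*(sin(r) - 5)^2)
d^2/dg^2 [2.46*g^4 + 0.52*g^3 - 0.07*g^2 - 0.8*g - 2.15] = 29.52*g^2 + 3.12*g - 0.14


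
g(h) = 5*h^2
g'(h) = 10*h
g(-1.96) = 19.21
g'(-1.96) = -19.60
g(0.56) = 1.57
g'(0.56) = 5.60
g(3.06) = 46.82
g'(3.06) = 30.60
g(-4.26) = 90.74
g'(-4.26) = -42.60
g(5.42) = 146.88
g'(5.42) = 54.20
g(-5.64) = 159.05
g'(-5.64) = -56.40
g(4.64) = 107.65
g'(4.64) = 46.40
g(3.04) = 46.21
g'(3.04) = 30.40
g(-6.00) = 180.00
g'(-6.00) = -60.00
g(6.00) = 180.00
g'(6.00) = 60.00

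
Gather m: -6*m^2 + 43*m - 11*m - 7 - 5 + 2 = -6*m^2 + 32*m - 10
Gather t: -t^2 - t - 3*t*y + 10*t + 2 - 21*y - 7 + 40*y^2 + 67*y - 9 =-t^2 + t*(9 - 3*y) + 40*y^2 + 46*y - 14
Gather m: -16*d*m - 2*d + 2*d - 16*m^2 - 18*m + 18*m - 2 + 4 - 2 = -16*d*m - 16*m^2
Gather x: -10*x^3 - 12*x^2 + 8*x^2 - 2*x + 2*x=-10*x^3 - 4*x^2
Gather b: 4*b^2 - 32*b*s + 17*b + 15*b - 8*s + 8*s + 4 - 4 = 4*b^2 + b*(32 - 32*s)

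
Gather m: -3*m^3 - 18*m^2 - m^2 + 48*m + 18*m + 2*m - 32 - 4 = -3*m^3 - 19*m^2 + 68*m - 36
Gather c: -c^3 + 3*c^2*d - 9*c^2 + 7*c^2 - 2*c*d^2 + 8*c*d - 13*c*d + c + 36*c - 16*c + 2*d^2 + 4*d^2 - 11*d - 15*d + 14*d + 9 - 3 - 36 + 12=-c^3 + c^2*(3*d - 2) + c*(-2*d^2 - 5*d + 21) + 6*d^2 - 12*d - 18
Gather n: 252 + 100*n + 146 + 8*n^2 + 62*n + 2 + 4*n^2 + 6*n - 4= 12*n^2 + 168*n + 396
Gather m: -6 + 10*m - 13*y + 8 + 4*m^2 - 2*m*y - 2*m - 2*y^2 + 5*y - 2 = 4*m^2 + m*(8 - 2*y) - 2*y^2 - 8*y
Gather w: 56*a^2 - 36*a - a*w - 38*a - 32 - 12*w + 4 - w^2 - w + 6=56*a^2 - 74*a - w^2 + w*(-a - 13) - 22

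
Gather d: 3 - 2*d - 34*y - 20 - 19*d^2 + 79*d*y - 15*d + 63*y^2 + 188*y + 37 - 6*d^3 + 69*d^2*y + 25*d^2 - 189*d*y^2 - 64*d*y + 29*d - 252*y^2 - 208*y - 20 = -6*d^3 + d^2*(69*y + 6) + d*(-189*y^2 + 15*y + 12) - 189*y^2 - 54*y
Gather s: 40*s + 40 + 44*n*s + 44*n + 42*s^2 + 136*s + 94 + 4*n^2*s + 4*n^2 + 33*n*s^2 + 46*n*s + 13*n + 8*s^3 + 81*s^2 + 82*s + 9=4*n^2 + 57*n + 8*s^3 + s^2*(33*n + 123) + s*(4*n^2 + 90*n + 258) + 143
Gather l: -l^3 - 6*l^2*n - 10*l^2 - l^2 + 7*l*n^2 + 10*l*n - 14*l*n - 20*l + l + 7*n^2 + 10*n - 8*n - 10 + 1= -l^3 + l^2*(-6*n - 11) + l*(7*n^2 - 4*n - 19) + 7*n^2 + 2*n - 9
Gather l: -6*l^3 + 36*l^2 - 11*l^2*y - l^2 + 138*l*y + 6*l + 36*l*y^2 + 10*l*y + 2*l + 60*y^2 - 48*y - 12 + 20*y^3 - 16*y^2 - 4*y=-6*l^3 + l^2*(35 - 11*y) + l*(36*y^2 + 148*y + 8) + 20*y^3 + 44*y^2 - 52*y - 12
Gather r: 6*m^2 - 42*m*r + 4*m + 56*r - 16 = 6*m^2 + 4*m + r*(56 - 42*m) - 16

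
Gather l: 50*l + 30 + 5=50*l + 35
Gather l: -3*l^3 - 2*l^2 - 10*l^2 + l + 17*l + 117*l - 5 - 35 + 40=-3*l^3 - 12*l^2 + 135*l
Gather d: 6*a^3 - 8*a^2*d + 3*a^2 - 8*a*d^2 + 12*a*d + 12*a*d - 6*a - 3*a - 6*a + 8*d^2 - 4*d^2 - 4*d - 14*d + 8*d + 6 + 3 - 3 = 6*a^3 + 3*a^2 - 15*a + d^2*(4 - 8*a) + d*(-8*a^2 + 24*a - 10) + 6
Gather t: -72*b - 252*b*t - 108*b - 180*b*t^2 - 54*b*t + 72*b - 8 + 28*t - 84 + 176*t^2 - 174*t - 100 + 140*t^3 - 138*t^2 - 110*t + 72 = -108*b + 140*t^3 + t^2*(38 - 180*b) + t*(-306*b - 256) - 120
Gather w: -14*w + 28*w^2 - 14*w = 28*w^2 - 28*w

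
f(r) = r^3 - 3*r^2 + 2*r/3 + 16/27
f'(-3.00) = 45.67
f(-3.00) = -55.41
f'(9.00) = 189.67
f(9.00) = 492.59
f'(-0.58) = 5.16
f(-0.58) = -1.00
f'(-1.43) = 15.38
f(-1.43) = -9.42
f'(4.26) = 29.55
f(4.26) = 26.30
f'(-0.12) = 1.43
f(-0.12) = 0.47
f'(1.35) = -1.97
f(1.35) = -1.51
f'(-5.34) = 118.25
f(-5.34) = -240.79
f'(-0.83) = 7.71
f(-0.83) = -2.60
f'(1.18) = -2.24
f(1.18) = -1.15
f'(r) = 3*r^2 - 6*r + 2/3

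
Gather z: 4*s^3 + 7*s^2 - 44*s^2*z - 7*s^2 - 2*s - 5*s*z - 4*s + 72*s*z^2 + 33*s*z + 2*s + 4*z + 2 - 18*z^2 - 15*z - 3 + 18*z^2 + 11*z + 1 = 4*s^3 + 72*s*z^2 - 4*s + z*(-44*s^2 + 28*s)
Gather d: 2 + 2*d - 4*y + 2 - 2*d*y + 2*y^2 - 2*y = d*(2 - 2*y) + 2*y^2 - 6*y + 4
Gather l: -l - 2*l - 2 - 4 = -3*l - 6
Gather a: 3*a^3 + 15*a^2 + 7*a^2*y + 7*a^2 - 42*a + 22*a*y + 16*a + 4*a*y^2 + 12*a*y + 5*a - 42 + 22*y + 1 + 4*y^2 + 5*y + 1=3*a^3 + a^2*(7*y + 22) + a*(4*y^2 + 34*y - 21) + 4*y^2 + 27*y - 40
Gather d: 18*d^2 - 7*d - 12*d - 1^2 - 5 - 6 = 18*d^2 - 19*d - 12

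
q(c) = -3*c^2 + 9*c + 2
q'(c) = 9 - 6*c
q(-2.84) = -47.76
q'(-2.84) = 26.04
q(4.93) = -26.54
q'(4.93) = -20.58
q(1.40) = 8.72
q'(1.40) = 0.60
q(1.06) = 8.17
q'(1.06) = 2.64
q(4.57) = -19.52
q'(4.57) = -18.42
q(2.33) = 6.68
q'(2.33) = -4.98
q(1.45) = 8.74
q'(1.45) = 0.30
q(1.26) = 8.58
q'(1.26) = 1.44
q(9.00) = -160.00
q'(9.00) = -45.00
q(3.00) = 2.00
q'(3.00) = -9.00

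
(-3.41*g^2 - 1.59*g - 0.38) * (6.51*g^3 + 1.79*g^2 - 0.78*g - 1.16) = -22.1991*g^5 - 16.4548*g^4 - 2.6601*g^3 + 4.5156*g^2 + 2.1408*g + 0.4408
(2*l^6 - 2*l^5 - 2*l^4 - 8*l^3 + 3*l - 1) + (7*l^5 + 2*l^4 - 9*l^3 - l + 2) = 2*l^6 + 5*l^5 - 17*l^3 + 2*l + 1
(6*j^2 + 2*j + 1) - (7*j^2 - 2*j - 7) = -j^2 + 4*j + 8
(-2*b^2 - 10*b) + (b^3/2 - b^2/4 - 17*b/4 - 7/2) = b^3/2 - 9*b^2/4 - 57*b/4 - 7/2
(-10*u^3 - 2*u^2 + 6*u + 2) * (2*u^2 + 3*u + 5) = -20*u^5 - 34*u^4 - 44*u^3 + 12*u^2 + 36*u + 10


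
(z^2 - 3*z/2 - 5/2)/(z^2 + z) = (z - 5/2)/z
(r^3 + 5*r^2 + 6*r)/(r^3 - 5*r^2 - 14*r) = (r + 3)/(r - 7)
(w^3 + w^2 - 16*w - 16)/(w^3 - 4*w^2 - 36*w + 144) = (w^2 + 5*w + 4)/(w^2 - 36)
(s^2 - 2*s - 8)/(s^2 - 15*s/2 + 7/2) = 2*(s^2 - 2*s - 8)/(2*s^2 - 15*s + 7)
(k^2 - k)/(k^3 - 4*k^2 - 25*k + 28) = k/(k^2 - 3*k - 28)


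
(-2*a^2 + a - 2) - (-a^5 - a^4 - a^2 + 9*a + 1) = a^5 + a^4 - a^2 - 8*a - 3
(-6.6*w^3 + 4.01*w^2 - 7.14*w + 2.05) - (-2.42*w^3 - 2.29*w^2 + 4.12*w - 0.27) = -4.18*w^3 + 6.3*w^2 - 11.26*w + 2.32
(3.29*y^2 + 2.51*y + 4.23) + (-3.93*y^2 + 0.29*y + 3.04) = -0.64*y^2 + 2.8*y + 7.27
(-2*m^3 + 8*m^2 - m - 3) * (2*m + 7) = -4*m^4 + 2*m^3 + 54*m^2 - 13*m - 21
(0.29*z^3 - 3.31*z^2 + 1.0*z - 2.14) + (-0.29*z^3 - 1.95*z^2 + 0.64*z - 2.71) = -5.26*z^2 + 1.64*z - 4.85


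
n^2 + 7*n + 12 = (n + 3)*(n + 4)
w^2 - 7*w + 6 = (w - 6)*(w - 1)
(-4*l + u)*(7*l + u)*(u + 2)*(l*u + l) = -28*l^3*u^2 - 84*l^3*u - 56*l^3 + 3*l^2*u^3 + 9*l^2*u^2 + 6*l^2*u + l*u^4 + 3*l*u^3 + 2*l*u^2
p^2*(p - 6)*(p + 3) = p^4 - 3*p^3 - 18*p^2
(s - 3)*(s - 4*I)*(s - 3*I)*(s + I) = s^4 - 3*s^3 - 6*I*s^3 - 5*s^2 + 18*I*s^2 + 15*s - 12*I*s + 36*I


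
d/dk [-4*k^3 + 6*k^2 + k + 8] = -12*k^2 + 12*k + 1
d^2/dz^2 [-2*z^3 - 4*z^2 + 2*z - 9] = -12*z - 8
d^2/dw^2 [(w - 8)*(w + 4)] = 2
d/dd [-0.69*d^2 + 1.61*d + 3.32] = 1.61 - 1.38*d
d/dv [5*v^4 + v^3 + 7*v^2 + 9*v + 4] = 20*v^3 + 3*v^2 + 14*v + 9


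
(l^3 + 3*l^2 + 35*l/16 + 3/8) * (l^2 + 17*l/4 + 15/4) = l^5 + 29*l^4/4 + 299*l^3/16 + 1339*l^2/64 + 627*l/64 + 45/32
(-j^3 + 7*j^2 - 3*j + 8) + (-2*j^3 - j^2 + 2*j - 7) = -3*j^3 + 6*j^2 - j + 1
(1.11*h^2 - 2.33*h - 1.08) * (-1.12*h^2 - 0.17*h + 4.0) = -1.2432*h^4 + 2.4209*h^3 + 6.0457*h^2 - 9.1364*h - 4.32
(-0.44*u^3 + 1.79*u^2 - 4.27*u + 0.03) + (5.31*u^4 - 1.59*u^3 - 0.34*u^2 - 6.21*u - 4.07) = 5.31*u^4 - 2.03*u^3 + 1.45*u^2 - 10.48*u - 4.04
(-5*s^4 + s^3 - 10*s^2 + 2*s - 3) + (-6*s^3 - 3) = -5*s^4 - 5*s^3 - 10*s^2 + 2*s - 6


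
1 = 1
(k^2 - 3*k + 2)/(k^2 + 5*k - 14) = (k - 1)/(k + 7)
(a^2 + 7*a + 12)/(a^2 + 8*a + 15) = (a + 4)/(a + 5)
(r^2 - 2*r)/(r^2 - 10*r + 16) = r/(r - 8)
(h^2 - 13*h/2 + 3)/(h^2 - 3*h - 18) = (h - 1/2)/(h + 3)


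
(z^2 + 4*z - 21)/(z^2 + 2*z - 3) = (z^2 + 4*z - 21)/(z^2 + 2*z - 3)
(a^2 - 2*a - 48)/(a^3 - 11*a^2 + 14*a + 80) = (a + 6)/(a^2 - 3*a - 10)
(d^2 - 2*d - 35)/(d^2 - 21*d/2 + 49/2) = 2*(d + 5)/(2*d - 7)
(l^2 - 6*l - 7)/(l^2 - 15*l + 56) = (l + 1)/(l - 8)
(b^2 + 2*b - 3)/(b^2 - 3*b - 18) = (b - 1)/(b - 6)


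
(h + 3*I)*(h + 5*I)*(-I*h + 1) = -I*h^3 + 9*h^2 + 23*I*h - 15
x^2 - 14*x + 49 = (x - 7)^2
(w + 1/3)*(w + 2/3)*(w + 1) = w^3 + 2*w^2 + 11*w/9 + 2/9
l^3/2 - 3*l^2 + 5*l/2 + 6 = (l/2 + 1/2)*(l - 4)*(l - 3)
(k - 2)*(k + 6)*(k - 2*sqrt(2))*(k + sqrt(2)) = k^4 - sqrt(2)*k^3 + 4*k^3 - 16*k^2 - 4*sqrt(2)*k^2 - 16*k + 12*sqrt(2)*k + 48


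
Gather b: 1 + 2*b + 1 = 2*b + 2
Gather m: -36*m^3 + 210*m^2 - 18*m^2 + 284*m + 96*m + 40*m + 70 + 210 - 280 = -36*m^3 + 192*m^2 + 420*m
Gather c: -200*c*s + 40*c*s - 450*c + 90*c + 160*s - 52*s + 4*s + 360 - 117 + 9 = c*(-160*s - 360) + 112*s + 252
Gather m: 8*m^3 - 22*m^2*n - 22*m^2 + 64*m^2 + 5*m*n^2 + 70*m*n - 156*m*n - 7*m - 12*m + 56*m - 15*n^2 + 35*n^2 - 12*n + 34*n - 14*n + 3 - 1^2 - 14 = 8*m^3 + m^2*(42 - 22*n) + m*(5*n^2 - 86*n + 37) + 20*n^2 + 8*n - 12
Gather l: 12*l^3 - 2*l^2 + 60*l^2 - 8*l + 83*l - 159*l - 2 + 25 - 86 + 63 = 12*l^3 + 58*l^2 - 84*l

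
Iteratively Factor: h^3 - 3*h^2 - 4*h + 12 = (h - 3)*(h^2 - 4) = (h - 3)*(h + 2)*(h - 2)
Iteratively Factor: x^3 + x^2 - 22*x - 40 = (x - 5)*(x^2 + 6*x + 8) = (x - 5)*(x + 4)*(x + 2)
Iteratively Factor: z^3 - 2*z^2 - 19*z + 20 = (z + 4)*(z^2 - 6*z + 5) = (z - 5)*(z + 4)*(z - 1)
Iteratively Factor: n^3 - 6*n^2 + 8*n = (n - 4)*(n^2 - 2*n) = n*(n - 4)*(n - 2)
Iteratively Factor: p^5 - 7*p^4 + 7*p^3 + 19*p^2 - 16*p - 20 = (p - 2)*(p^4 - 5*p^3 - 3*p^2 + 13*p + 10) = (p - 2)*(p + 1)*(p^3 - 6*p^2 + 3*p + 10) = (p - 2)^2*(p + 1)*(p^2 - 4*p - 5) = (p - 2)^2*(p + 1)^2*(p - 5)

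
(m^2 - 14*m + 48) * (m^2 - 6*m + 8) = m^4 - 20*m^3 + 140*m^2 - 400*m + 384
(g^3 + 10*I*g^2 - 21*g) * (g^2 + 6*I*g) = g^5 + 16*I*g^4 - 81*g^3 - 126*I*g^2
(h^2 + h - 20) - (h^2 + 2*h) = -h - 20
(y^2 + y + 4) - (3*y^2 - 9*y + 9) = -2*y^2 + 10*y - 5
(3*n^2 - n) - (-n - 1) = 3*n^2 + 1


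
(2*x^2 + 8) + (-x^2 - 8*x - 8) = x^2 - 8*x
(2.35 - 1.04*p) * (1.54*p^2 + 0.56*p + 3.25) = -1.6016*p^3 + 3.0366*p^2 - 2.064*p + 7.6375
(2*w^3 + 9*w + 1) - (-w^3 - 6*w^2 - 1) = 3*w^3 + 6*w^2 + 9*w + 2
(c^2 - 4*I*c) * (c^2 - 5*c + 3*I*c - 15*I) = c^4 - 5*c^3 - I*c^3 + 12*c^2 + 5*I*c^2 - 60*c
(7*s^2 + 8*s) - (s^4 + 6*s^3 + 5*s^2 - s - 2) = -s^4 - 6*s^3 + 2*s^2 + 9*s + 2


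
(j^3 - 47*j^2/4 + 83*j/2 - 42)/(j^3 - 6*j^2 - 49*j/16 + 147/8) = 4*(j - 4)/(4*j + 7)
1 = 1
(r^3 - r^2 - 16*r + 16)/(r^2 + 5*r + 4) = (r^2 - 5*r + 4)/(r + 1)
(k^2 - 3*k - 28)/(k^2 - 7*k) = (k + 4)/k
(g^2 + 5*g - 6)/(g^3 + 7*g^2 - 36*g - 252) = (g - 1)/(g^2 + g - 42)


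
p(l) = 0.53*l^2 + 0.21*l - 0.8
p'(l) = 1.06*l + 0.21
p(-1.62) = 0.25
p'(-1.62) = -1.51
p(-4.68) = 9.83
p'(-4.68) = -4.75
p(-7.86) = 30.29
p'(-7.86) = -8.12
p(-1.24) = -0.25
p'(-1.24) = -1.10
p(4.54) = 11.08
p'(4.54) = 5.02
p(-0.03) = -0.81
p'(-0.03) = 0.18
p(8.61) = 40.30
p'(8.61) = 9.34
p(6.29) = 21.49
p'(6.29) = 6.88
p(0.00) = -0.80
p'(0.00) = 0.21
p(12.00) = 78.04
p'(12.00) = 12.93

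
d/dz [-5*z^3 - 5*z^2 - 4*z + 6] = -15*z^2 - 10*z - 4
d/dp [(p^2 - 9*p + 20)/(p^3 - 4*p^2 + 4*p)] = (-p^3 + 16*p^2 - 60*p + 40)/(p^2*(p^3 - 6*p^2 + 12*p - 8))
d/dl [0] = 0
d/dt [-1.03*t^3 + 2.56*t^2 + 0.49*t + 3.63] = -3.09*t^2 + 5.12*t + 0.49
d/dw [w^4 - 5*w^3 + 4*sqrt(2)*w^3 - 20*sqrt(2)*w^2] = w*(4*w^2 - 15*w + 12*sqrt(2)*w - 40*sqrt(2))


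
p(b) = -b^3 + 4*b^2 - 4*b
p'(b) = -3*b^2 + 8*b - 4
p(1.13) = -0.86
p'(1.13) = 1.21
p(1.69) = -0.16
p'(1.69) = 0.95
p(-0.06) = 0.25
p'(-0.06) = -4.49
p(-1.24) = 13.02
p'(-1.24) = -18.53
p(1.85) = -0.04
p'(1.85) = 0.53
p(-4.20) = 161.45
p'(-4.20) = -90.52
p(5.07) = -47.78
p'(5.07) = -40.55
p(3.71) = -10.85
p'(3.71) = -15.61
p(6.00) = -96.00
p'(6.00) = -64.00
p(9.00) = -441.00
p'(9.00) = -175.00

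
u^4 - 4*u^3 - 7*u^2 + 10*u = u*(u - 5)*(u - 1)*(u + 2)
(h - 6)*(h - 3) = h^2 - 9*h + 18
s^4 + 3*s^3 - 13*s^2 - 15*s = s*(s - 3)*(s + 1)*(s + 5)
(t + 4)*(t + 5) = t^2 + 9*t + 20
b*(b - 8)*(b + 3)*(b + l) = b^4 + b^3*l - 5*b^3 - 5*b^2*l - 24*b^2 - 24*b*l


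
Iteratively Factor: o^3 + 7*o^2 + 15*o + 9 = (o + 3)*(o^2 + 4*o + 3) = (o + 3)^2*(o + 1)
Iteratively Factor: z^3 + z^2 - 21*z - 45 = (z - 5)*(z^2 + 6*z + 9) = (z - 5)*(z + 3)*(z + 3)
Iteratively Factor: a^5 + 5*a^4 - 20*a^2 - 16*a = (a - 2)*(a^4 + 7*a^3 + 14*a^2 + 8*a) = (a - 2)*(a + 1)*(a^3 + 6*a^2 + 8*a) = a*(a - 2)*(a + 1)*(a^2 + 6*a + 8) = a*(a - 2)*(a + 1)*(a + 2)*(a + 4)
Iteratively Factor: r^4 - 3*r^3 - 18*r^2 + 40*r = (r - 5)*(r^3 + 2*r^2 - 8*r) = (r - 5)*(r + 4)*(r^2 - 2*r) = (r - 5)*(r - 2)*(r + 4)*(r)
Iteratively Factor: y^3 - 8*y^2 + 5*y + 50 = (y + 2)*(y^2 - 10*y + 25) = (y - 5)*(y + 2)*(y - 5)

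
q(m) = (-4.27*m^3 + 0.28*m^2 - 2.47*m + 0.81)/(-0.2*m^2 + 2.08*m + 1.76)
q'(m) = (0.4*m - 2.08)*(-4.27*m^3 + 0.28*m^2 - 2.47*m + 0.81)/(-0.2*m^2 + 2.08*m + 1.76)^2 + (-12.81*m^2 + 0.56*m - 2.47)/(-0.2*m^2 + 2.08*m + 1.76)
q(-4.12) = -30.81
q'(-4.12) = 10.52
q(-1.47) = -10.76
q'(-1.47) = 1.31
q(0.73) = -0.79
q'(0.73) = -2.36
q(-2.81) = -18.49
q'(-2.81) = 8.12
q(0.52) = -0.36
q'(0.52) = -1.78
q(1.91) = -6.52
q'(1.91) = -7.90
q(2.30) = -10.09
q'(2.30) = -10.43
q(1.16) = -2.14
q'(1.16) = -4.00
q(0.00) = 0.46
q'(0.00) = -1.95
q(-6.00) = -52.90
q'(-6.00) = 12.83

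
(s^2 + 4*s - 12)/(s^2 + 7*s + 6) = (s - 2)/(s + 1)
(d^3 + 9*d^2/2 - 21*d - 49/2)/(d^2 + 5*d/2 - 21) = (d^2 + 8*d + 7)/(d + 6)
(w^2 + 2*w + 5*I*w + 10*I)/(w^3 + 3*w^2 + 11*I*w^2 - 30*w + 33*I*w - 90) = (w + 2)/(w^2 + w*(3 + 6*I) + 18*I)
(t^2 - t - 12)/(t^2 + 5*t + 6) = (t - 4)/(t + 2)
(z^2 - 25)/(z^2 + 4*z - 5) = (z - 5)/(z - 1)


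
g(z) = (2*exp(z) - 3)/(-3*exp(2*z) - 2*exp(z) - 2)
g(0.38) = 0.01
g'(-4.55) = -0.03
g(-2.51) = 1.30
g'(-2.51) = -0.19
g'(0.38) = -0.27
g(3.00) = -0.03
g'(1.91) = 0.04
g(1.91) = -0.07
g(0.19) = 0.07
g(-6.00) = 1.49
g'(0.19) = -0.36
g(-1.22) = 0.84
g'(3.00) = 0.03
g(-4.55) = 1.47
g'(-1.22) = -0.54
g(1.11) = -0.09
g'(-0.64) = -0.62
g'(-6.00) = -0.00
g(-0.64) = 0.50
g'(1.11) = -0.02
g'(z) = (2*exp(z) - 3)*(6*exp(2*z) + 2*exp(z))/(-3*exp(2*z) - 2*exp(z) - 2)^2 + 2*exp(z)/(-3*exp(2*z) - 2*exp(z) - 2) = (6*exp(2*z) - 18*exp(z) - 10)*exp(z)/(9*exp(4*z) + 12*exp(3*z) + 16*exp(2*z) + 8*exp(z) + 4)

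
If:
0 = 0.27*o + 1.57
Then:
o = -5.81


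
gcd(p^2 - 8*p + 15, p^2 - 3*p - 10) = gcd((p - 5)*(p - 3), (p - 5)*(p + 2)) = p - 5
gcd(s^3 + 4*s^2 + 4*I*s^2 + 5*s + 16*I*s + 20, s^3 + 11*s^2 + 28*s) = s + 4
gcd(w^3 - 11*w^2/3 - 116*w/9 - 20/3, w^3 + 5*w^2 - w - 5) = 1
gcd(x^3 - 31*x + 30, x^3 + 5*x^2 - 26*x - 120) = x^2 + x - 30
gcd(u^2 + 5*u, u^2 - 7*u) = u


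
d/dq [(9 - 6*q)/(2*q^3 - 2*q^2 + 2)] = 3*(-2*q^3 + 2*q^2 + q*(2*q - 3)*(3*q - 2) - 2)/(2*(q^3 - q^2 + 1)^2)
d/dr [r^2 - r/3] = 2*r - 1/3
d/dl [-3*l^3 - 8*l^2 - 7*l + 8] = -9*l^2 - 16*l - 7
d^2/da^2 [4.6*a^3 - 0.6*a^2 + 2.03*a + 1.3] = 27.6*a - 1.2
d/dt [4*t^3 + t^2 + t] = 12*t^2 + 2*t + 1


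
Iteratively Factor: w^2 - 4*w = (w - 4)*(w)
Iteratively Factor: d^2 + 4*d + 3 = (d + 1)*(d + 3)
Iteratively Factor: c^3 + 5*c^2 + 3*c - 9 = (c + 3)*(c^2 + 2*c - 3) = (c + 3)^2*(c - 1)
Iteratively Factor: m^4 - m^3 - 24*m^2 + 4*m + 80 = (m + 2)*(m^3 - 3*m^2 - 18*m + 40) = (m + 2)*(m + 4)*(m^2 - 7*m + 10) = (m - 5)*(m + 2)*(m + 4)*(m - 2)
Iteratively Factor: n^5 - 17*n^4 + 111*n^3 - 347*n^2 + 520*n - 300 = (n - 5)*(n^4 - 12*n^3 + 51*n^2 - 92*n + 60) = (n - 5)^2*(n^3 - 7*n^2 + 16*n - 12) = (n - 5)^2*(n - 3)*(n^2 - 4*n + 4) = (n - 5)^2*(n - 3)*(n - 2)*(n - 2)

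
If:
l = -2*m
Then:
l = -2*m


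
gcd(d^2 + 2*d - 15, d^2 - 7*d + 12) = d - 3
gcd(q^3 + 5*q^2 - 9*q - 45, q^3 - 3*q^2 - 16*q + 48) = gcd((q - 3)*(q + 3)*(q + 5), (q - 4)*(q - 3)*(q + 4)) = q - 3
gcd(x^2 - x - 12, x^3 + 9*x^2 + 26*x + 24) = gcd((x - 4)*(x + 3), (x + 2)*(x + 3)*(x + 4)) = x + 3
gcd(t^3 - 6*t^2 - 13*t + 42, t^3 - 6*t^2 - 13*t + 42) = t^3 - 6*t^2 - 13*t + 42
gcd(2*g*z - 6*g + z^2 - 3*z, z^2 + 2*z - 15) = z - 3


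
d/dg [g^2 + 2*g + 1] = 2*g + 2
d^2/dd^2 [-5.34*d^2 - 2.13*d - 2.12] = -10.6800000000000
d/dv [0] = 0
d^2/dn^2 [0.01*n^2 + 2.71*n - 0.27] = 0.0200000000000000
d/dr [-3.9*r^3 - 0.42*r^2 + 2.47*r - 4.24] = -11.7*r^2 - 0.84*r + 2.47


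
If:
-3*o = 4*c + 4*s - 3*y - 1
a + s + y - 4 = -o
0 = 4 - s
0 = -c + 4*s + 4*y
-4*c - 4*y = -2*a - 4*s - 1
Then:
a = 111/4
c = 177/10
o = -1127/40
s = 4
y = 17/40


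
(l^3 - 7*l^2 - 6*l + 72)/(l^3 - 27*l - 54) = (l - 4)/(l + 3)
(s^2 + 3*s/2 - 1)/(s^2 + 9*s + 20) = (s^2 + 3*s/2 - 1)/(s^2 + 9*s + 20)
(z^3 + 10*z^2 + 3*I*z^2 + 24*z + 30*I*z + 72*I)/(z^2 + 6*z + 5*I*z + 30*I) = (z^2 + z*(4 + 3*I) + 12*I)/(z + 5*I)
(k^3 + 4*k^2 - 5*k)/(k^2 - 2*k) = (k^2 + 4*k - 5)/(k - 2)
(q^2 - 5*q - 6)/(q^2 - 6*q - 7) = (q - 6)/(q - 7)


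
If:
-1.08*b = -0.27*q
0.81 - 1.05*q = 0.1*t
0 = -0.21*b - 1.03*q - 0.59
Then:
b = -0.14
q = -0.55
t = 13.82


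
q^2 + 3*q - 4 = (q - 1)*(q + 4)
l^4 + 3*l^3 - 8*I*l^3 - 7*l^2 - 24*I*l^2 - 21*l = l*(l + 3)*(l - 7*I)*(l - I)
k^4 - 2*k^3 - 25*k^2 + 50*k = k*(k - 5)*(k - 2)*(k + 5)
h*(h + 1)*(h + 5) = h^3 + 6*h^2 + 5*h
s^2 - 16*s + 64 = (s - 8)^2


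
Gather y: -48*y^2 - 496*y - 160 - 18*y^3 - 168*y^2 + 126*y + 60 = -18*y^3 - 216*y^2 - 370*y - 100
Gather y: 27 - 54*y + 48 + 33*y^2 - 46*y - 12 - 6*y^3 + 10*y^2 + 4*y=-6*y^3 + 43*y^2 - 96*y + 63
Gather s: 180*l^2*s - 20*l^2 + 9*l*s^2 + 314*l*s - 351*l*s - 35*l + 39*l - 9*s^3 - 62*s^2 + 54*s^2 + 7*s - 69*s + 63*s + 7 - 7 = -20*l^2 + 4*l - 9*s^3 + s^2*(9*l - 8) + s*(180*l^2 - 37*l + 1)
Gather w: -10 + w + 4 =w - 6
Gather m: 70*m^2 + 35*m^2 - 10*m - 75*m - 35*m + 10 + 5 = 105*m^2 - 120*m + 15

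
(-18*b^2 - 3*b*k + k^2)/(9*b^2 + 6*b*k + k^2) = (-6*b + k)/(3*b + k)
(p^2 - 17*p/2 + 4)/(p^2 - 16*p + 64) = (p - 1/2)/(p - 8)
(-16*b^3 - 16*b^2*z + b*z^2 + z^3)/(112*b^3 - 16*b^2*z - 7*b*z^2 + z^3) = (b + z)/(-7*b + z)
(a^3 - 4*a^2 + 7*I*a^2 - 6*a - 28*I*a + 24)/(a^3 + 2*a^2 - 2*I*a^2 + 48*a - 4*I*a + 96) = (a^2 + a*(-4 + I) - 4*I)/(a^2 + a*(2 - 8*I) - 16*I)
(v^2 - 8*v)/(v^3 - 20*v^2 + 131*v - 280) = v/(v^2 - 12*v + 35)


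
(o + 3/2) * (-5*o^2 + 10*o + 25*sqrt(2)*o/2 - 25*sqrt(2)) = -5*o^3 + 5*o^2/2 + 25*sqrt(2)*o^2/2 - 25*sqrt(2)*o/4 + 15*o - 75*sqrt(2)/2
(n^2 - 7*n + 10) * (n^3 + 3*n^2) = n^5 - 4*n^4 - 11*n^3 + 30*n^2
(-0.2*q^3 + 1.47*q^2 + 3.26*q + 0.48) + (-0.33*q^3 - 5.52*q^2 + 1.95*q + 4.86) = -0.53*q^3 - 4.05*q^2 + 5.21*q + 5.34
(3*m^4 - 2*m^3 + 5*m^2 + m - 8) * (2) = 6*m^4 - 4*m^3 + 10*m^2 + 2*m - 16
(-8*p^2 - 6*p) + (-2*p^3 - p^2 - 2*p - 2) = -2*p^3 - 9*p^2 - 8*p - 2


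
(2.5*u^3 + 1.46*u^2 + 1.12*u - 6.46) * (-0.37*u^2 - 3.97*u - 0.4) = -0.925*u^5 - 10.4652*u^4 - 7.2106*u^3 - 2.6402*u^2 + 25.1982*u + 2.584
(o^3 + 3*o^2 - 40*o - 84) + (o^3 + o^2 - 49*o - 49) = 2*o^3 + 4*o^2 - 89*o - 133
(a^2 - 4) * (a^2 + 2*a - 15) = a^4 + 2*a^3 - 19*a^2 - 8*a + 60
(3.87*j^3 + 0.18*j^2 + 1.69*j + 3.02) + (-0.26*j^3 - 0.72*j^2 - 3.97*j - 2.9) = 3.61*j^3 - 0.54*j^2 - 2.28*j + 0.12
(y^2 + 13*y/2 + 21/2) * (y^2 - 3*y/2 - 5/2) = y^4 + 5*y^3 - 7*y^2/4 - 32*y - 105/4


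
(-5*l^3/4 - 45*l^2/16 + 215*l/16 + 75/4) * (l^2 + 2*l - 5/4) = -5*l^5/4 - 85*l^4/16 + 75*l^3/8 + 3145*l^2/64 + 1325*l/64 - 375/16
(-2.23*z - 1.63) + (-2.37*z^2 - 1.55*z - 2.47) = -2.37*z^2 - 3.78*z - 4.1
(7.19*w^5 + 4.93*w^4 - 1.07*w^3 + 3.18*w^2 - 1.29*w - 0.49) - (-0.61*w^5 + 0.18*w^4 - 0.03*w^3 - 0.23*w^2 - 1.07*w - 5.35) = 7.8*w^5 + 4.75*w^4 - 1.04*w^3 + 3.41*w^2 - 0.22*w + 4.86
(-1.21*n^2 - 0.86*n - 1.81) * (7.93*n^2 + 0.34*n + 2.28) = -9.5953*n^4 - 7.2312*n^3 - 17.4045*n^2 - 2.5762*n - 4.1268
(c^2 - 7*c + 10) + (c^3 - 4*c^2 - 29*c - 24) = c^3 - 3*c^2 - 36*c - 14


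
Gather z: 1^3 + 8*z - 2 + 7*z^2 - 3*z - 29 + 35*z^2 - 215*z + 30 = 42*z^2 - 210*z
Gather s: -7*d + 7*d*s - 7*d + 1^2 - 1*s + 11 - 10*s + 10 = -14*d + s*(7*d - 11) + 22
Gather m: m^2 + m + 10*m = m^2 + 11*m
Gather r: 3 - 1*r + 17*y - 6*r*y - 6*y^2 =r*(-6*y - 1) - 6*y^2 + 17*y + 3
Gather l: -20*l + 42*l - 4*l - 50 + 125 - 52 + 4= 18*l + 27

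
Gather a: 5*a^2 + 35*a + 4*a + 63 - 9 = 5*a^2 + 39*a + 54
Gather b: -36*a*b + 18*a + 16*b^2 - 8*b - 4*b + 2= 18*a + 16*b^2 + b*(-36*a - 12) + 2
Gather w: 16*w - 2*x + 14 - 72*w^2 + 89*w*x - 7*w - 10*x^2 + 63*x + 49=-72*w^2 + w*(89*x + 9) - 10*x^2 + 61*x + 63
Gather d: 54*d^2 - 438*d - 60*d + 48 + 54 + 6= 54*d^2 - 498*d + 108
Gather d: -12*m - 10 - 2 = -12*m - 12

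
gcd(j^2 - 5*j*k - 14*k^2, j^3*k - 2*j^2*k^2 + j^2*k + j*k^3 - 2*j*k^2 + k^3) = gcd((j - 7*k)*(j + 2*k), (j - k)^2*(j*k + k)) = 1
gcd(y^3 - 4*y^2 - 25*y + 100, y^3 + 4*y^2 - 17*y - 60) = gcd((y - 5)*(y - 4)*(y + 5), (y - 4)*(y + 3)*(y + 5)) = y^2 + y - 20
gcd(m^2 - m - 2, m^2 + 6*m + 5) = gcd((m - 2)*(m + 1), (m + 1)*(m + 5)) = m + 1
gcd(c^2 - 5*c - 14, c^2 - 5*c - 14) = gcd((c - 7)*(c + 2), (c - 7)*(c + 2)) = c^2 - 5*c - 14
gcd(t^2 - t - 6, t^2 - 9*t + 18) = t - 3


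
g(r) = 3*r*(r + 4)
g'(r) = 6*r + 12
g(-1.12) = -9.68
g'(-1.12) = 5.28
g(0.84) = 12.20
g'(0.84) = 17.04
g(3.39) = 75.16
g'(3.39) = 32.34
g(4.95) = 132.91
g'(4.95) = 41.70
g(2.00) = 36.00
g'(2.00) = 24.00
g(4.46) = 113.19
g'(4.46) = 38.76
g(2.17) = 40.17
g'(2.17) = 25.02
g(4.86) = 129.18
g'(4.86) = 41.16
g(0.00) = 0.00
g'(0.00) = 12.00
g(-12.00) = 288.00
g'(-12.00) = -60.00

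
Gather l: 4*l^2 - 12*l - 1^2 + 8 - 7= 4*l^2 - 12*l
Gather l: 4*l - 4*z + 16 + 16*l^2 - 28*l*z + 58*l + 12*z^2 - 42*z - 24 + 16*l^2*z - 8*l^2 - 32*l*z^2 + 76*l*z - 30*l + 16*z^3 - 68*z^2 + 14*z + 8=l^2*(16*z + 8) + l*(-32*z^2 + 48*z + 32) + 16*z^3 - 56*z^2 - 32*z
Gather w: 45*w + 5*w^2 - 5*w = 5*w^2 + 40*w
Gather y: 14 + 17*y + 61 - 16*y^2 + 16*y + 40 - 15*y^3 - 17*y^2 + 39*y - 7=-15*y^3 - 33*y^2 + 72*y + 108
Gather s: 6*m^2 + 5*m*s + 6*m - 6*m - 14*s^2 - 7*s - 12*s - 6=6*m^2 - 14*s^2 + s*(5*m - 19) - 6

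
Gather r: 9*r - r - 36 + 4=8*r - 32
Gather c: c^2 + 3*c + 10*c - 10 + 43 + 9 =c^2 + 13*c + 42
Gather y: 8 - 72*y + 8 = 16 - 72*y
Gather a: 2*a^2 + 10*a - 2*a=2*a^2 + 8*a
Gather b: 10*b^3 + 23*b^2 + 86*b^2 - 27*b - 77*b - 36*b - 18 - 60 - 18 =10*b^3 + 109*b^2 - 140*b - 96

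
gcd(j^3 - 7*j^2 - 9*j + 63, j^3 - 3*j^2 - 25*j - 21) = j^2 - 4*j - 21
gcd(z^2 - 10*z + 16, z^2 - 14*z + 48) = z - 8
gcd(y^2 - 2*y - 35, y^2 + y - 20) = y + 5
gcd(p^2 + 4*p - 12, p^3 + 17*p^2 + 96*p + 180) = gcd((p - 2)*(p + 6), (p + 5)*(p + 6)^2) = p + 6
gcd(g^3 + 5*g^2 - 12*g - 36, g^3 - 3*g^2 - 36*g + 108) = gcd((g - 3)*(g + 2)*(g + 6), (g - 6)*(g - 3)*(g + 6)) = g^2 + 3*g - 18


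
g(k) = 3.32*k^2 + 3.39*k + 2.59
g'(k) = 6.64*k + 3.39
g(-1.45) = 4.65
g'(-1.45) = -6.24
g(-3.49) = 31.20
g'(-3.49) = -19.78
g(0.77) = 7.17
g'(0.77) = 8.50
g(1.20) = 11.44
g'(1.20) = 11.36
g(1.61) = 16.65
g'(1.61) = 14.08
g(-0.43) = 1.75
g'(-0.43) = 0.53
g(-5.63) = 88.74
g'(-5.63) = -33.99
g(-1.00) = 2.52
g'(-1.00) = -3.25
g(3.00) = 42.64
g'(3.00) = 23.31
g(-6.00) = 101.77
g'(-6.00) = -36.45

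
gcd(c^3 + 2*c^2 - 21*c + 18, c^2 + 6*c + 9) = 1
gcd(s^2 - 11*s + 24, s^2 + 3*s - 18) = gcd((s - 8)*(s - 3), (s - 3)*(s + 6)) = s - 3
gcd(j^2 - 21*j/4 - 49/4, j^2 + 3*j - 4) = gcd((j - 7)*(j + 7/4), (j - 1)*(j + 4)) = 1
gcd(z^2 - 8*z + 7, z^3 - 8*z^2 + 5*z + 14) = z - 7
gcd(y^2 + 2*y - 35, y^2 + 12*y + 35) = y + 7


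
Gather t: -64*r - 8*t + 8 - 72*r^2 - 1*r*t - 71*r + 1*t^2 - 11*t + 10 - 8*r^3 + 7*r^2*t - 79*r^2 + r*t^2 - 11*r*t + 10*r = -8*r^3 - 151*r^2 - 125*r + t^2*(r + 1) + t*(7*r^2 - 12*r - 19) + 18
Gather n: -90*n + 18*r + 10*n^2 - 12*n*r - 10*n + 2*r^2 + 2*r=10*n^2 + n*(-12*r - 100) + 2*r^2 + 20*r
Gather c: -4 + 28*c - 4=28*c - 8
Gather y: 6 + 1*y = y + 6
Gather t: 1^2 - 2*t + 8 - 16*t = 9 - 18*t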